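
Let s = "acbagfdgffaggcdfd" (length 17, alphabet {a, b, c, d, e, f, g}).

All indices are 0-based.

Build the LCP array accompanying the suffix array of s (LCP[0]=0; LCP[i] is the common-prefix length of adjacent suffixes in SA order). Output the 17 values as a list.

[0, 1, 2, 0, 0, 1, 0, 1, 1, 0, 1, 2, 1, 0, 1, 2, 1]

sorted suffixes:
  #0 SA[0]=0  'acbagfdgffaggcdfd'
  #1 SA[1]=3  'agfdgffaggcdfd'
  #2 SA[2]=10  'aggcdfd'
  #3 SA[3]=2  'bagfdgffaggcdfd'
  #4 SA[4]=1  'cbagfdgffaggcdfd'
  #5 SA[5]=13  'cdfd'
  #6 SA[6]=16  'd'
  #7 SA[7]=14  'dfd'
  #8 SA[8]=6  'dgffaggcdfd'
  #9 SA[9]=9  'faggcdfd'
  #10 SA[10]=15  'fd'
  #11 SA[11]=5  'fdgffaggcdfd'
  #12 SA[12]=8  'ffaggcdfd'
  #13 SA[13]=12  'gcdfd'
  #14 SA[14]=4  'gfdgffaggcdfd'
  #15 SA[15]=7  'gffaggcdfd'
  #16 SA[16]=11  'ggcdfd'

SA = [0, 3, 10, 2, 1, 13, 16, 14, 6, 9, 15, 5, 8, 12, 4, 7, 11]
[i] adj suffixes → lcp
  [1] 0/3 → 1 ('a')
  [2] 3/10 → 2 ('ag')
  [3] 10/2 → 0 ('')
  [4] 2/1 → 0 ('')
  [5] 1/13 → 1 ('c')
  [6] 13/16 → 0 ('')
  [7] 16/14 → 1 ('d')
  [8] 14/6 → 1 ('d')
  [9] 6/9 → 0 ('')
  [10] 9/15 → 1 ('f')
  [11] 15/5 → 2 ('fd')
  [12] 5/8 → 1 ('f')
  [13] 8/12 → 0 ('')
  [14] 12/4 → 1 ('g')
  [15] 4/7 → 2 ('gf')
  [16] 7/11 → 1 ('g')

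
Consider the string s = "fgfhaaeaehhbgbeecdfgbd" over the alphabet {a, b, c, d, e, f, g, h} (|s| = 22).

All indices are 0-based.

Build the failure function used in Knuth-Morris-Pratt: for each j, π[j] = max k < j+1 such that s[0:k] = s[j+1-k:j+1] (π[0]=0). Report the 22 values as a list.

[0, 0, 1, 0, 0, 0, 0, 0, 0, 0, 0, 0, 0, 0, 0, 0, 0, 0, 1, 2, 0, 0]

π[0] = 0
j=1 s[j]='g': π[1]=0 (border '')
j=2 s[j]='f': π[2]=1 (border 'f')
j=3 s[j]='h': k: 1→0; π[3]=0 (border '')
j=4 s[j]='a': π[4]=0 (border '')
j=5 s[j]='a': π[5]=0 (border '')
j=6 s[j]='e': π[6]=0 (border '')
j=7 s[j]='a': π[7]=0 (border '')
j=8 s[j]='e': π[8]=0 (border '')
j=9 s[j]='h': π[9]=0 (border '')
j=10 s[j]='h': π[10]=0 (border '')
j=11 s[j]='b': π[11]=0 (border '')
j=12 s[j]='g': π[12]=0 (border '')
j=13 s[j]='b': π[13]=0 (border '')
j=14 s[j]='e': π[14]=0 (border '')
j=15 s[j]='e': π[15]=0 (border '')
j=16 s[j]='c': π[16]=0 (border '')
j=17 s[j]='d': π[17]=0 (border '')
j=18 s[j]='f': π[18]=1 (border 'f')
j=19 s[j]='g': π[19]=2 (border 'fg')
j=20 s[j]='b': k: 2→0; π[20]=0 (border '')
j=21 s[j]='d': π[21]=0 (border '')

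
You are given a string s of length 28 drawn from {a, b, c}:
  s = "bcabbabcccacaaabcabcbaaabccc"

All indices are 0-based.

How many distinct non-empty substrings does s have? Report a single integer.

347

rank | idx | suffix
   0 |  12 | aaabcabcbaaabccc
   1 |  21 | aaabccc
   2 |  13 | aabcabcbaaabccc
   3 |  22 | aabccc
   4 |   2 | abbabcccacaaabcabcbaaabccc
   5 |  14 | abcabcbaaabccc
   6 |  17 | abcbaaabccc
   7 |  23 | abccc
   8 |   5 | abcccacaaabcabcbaaabccc
   9 |  10 | acaaabcabcbaaabccc
  10 |  20 | baaabccc
  11 |   4 | babcccacaaabcabcbaaabccc
  12 |   3 | bbabcccacaaabcabcbaaabccc
  13 |   0 | bcabbabcccacaaabcabcbaaabccc
  14 |  15 | bcabcbaaabccc
  15 |  18 | bcbaaabccc
  16 |  24 | bccc
  17 |   6 | bcccacaaabcabcbaaabccc
  18 |  27 | c
  19 |  11 | caaabcabcbaaabccc
  20 |   1 | cabbabcccacaaabcabcbaaabccc
  21 |  16 | cabcbaaabccc
  22 |   9 | cacaaabcabcbaaabccc
  23 |  19 | cbaaabccc
  24 |  26 | cc
  25 |   8 | ccacaaabcabcbaaabccc
  26 |  25 | ccc
  27 |   7 | cccacaaabcabcbaaabccc

SA = [12, 21, 13, 22, 2, 14, 17, 23, 5, 10, 20, 4, 3, 0, 15, 18, 24, 6, 27, 11, 1, 16, 9, 19, 26, 8, 25, 7]
[i] adj suffixes → lcp
  [1] 12/21 → 5 ('aaabc')
  [2] 21/13 → 2 ('aa')
  [3] 13/22 → 4 ('aabc')
  [4] 22/2 → 1 ('a')
  [5] 2/14 → 2 ('ab')
  [6] 14/17 → 3 ('abc')
  [7] 17/23 → 3 ('abc')
  [8] 23/5 → 5 ('abccc')
  [9] 5/10 → 1 ('a')
  [10] 10/20 → 0 ('')
  [11] 20/4 → 2 ('ba')
  [12] 4/3 → 1 ('b')
  [13] 3/0 → 1 ('b')
  [14] 0/15 → 4 ('bcab')
  [15] 15/18 → 2 ('bc')
  [16] 18/24 → 2 ('bc')
  [17] 24/6 → 4 ('bccc')
  [18] 6/27 → 0 ('')
  [19] 27/11 → 1 ('c')
  [20] 11/1 → 2 ('ca')
  [21] 1/16 → 3 ('cab')
  [22] 16/9 → 2 ('ca')
  [23] 9/19 → 1 ('c')
  [24] 19/26 → 1 ('c')
  [25] 26/8 → 2 ('cc')
  [26] 8/25 → 2 ('cc')
  [27] 25/7 → 3 ('ccc')

n(n+1)/2 = 28·29/2 = 406
Σ LCP = 0 + 5 + 2 + 4 + 1 + 2 + 3 + 3 + 5 + 1 + 0 + 2 + 1 + 1 + 4 + 2 + 2 + 4 + 0 + 1 + 2 + 3 + 2 + 1 + 1 + 2 + 2 + 3 = 59
distinct = 406 − 59 = 347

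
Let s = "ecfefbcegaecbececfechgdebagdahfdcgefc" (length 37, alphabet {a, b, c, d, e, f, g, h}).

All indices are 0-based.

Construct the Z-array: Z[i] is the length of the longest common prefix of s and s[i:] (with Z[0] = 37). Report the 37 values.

Z[0]=37
i=1: i≥r, start 0; Z[1]=0
i=2: i≥r, start 0; Z[2]=0
i=3: i≥r, start 0; Z[3]=1 grow→box=[3,4)
i=4: i≥r, start 0; Z[4]=0
i=5: i≥r, start 0; Z[5]=0
i=6: i≥r, start 0; Z[6]=0
i=7: i≥r, start 0; Z[7]=1 grow→box=[7,8)
i=8: i≥r, start 0; Z[8]=0
i=9: i≥r, start 0; Z[9]=0
i=10: i≥r, start 0; Z[10]=2 grow→box=[10,12)
i=11: min(r-i=1, Z[1]=0)=0; Z[11]=0
i=12: i≥r, start 0; Z[12]=0
i=13: i≥r, start 0; Z[13]=2 grow→box=[13,15)
i=14: min(r-i=1, Z[1]=0)=0; Z[14]=0
i=15: i≥r, start 0; Z[15]=4 grow→box=[15,19)
i=16: min(r-i=3, Z[1]=0)=0; Z[16]=0
i=17: min(r-i=2, Z[2]=0)=0; Z[17]=0
i=18: min(r-i=1, Z[3]=1)=1; Z[18]=2 grow→box=[18,20)
i=19: min(r-i=1, Z[1]=0)=0; Z[19]=0
i=20: i≥r, start 0; Z[20]=0
i=21: i≥r, start 0; Z[21]=0
i=22: i≥r, start 0; Z[22]=0
i=23: i≥r, start 0; Z[23]=1 grow→box=[23,24)
i=24: i≥r, start 0; Z[24]=0
i=25: i≥r, start 0; Z[25]=0
i=26: i≥r, start 0; Z[26]=0
i=27: i≥r, start 0; Z[27]=0
i=28: i≥r, start 0; Z[28]=0
i=29: i≥r, start 0; Z[29]=0
i=30: i≥r, start 0; Z[30]=0
i=31: i≥r, start 0; Z[31]=0
i=32: i≥r, start 0; Z[32]=0
i=33: i≥r, start 0; Z[33]=0
i=34: i≥r, start 0; Z[34]=1 grow→box=[34,35)
i=35: i≥r, start 0; Z[35]=0
i=36: i≥r, start 0; Z[36]=0

[37, 0, 0, 1, 0, 0, 0, 1, 0, 0, 2, 0, 0, 2, 0, 4, 0, 0, 2, 0, 0, 0, 0, 1, 0, 0, 0, 0, 0, 0, 0, 0, 0, 0, 1, 0, 0]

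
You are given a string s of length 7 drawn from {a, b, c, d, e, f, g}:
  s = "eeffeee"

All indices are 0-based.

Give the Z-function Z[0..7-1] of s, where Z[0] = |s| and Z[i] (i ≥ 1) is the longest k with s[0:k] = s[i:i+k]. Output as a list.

Z[0]=7
i=1: i≥r, start 0; Z[1]=1 scan→box=[1,2)
i=2: i≥r, start 0; Z[2]=0
i=3: i≥r, start 0; Z[3]=0
i=4: i≥r, start 0; Z[4]=2 scan→box=[4,6)
i=5: min(r-i=1, Z[1]=1)=1; Z[5]=2 scan→box=[5,7)
i=6: min(r-i=1, Z[1]=1)=1; Z[6]=1

[7, 1, 0, 0, 2, 2, 1]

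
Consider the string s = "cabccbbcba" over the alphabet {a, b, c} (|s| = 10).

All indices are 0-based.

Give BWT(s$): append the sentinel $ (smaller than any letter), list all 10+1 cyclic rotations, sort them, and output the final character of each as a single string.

abcccba$bcb

rank  rotation     last
    0  $cabccbbcba  a
    1  a$cabccbbcb  b
    2  abccbbcba$c  c
    3  ba$cabccbbc  c
    4  bbcba$cabcc  c
    5  bcba$cabccb  b
    6  bccbbcba$ca  a
    7  cabccbbcba$  $
    8  cba$cabccbb  b
    9  cbbcba$cabc  c
   10  ccbbcba$cab  b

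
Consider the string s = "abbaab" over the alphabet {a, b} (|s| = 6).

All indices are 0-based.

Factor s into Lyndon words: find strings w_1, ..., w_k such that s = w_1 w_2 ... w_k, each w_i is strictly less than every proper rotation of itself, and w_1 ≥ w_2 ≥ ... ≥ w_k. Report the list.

emit factor 1: 'abb' (i=0, period=3)
emit factor 2: 'aab' (i=3, period=3)

["abb", "aab"]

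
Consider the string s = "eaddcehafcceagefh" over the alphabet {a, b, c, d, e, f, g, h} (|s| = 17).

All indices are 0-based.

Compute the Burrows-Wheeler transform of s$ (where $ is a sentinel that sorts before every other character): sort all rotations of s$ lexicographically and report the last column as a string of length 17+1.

rank  rotation            last
    0  $eaddcehafcceagefh  h
    1  addcehafcceagefh$e  e
    2  afcceagefh$eaddceh  h
    3  agefh$eaddcehafcce  e
    4  cceagefh$eaddcehaf  f
    5  ceagefh$eaddcehafc  c
    6  cehafcceagefh$eadd  d
    7  dcehafcceagefh$ead  d
    8  ddcehafcceagefh$ea  a
    9  eaddcehafcceagefh$  $
   10  eagefh$eaddcehafcc  c
   11  efh$eaddcehafcceag  g
   12  ehafcceagefh$eaddc  c
   13  fcceagefh$eaddceha  a
   14  fh$eaddcehafcceage  e
   15  gefh$eaddcehafccea  a
   16  h$eaddcehafcceagef  f
   17  hafcceagefh$eaddce  e

hehefcdda$cgcaeafe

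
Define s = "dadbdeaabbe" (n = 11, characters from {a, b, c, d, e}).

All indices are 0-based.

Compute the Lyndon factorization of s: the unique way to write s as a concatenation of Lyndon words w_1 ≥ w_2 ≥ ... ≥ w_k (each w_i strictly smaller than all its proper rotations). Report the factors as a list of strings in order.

["d", "adbde", "aabbe"]

emit factor 1: 'd' (i=0, period=1)
emit factor 2: 'adbde' (i=1, period=5)
emit factor 3: 'aabbe' (i=6, period=5)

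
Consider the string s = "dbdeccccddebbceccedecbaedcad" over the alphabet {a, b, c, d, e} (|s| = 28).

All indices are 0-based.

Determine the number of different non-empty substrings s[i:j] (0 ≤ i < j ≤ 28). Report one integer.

rank→(start, suffix):
  0 → (26, 'ad')
  1 → (22, 'aedcad')
  2 → (21, 'baedcad')
  3 → (11, 'bbceccedecbaedcad')
  4 → (12, 'bceccedecbaedcad')
  5 → (1, 'bdeccccddebbceccedecbaedcad')
  6 → (25, 'cad')
  7 → (20, 'cbaedcad')
  8 → (4, 'ccccddebbceccedecbaedcad')
  9 → (5, 'cccddebbceccedecbaedcad')
  10 → (6, 'ccddebbceccedecbaedcad')
  11 → (15, 'ccedecbaedcad')
  12 → (7, 'cddebbceccedecbaedcad')
  13 → (13, 'ceccedecbaedcad')
  14 → (16, 'cedecbaedcad')
  15 → (27, 'd')
  16 → (0, 'dbdeccccddebbceccedecbaedcad')
  17 → (24, 'dcad')
  18 → (8, 'ddebbceccedecbaedcad')
  19 → (9, 'debbceccedecbaedcad')
  20 → (18, 'decbaedcad')
  21 → (2, 'deccccddebbceccedecbaedcad')
  22 → (10, 'ebbceccedecbaedcad')
  23 → (19, 'ecbaedcad')
  24 → (3, 'eccccddebbceccedecbaedcad')
  25 → (14, 'eccedecbaedcad')
  26 → (23, 'edcad')
  27 → (17, 'edecbaedcad')

SA = [26, 22, 21, 11, 12, 1, 25, 20, 4, 5, 6, 15, 7, 13, 16, 27, 0, 24, 8, 9, 18, 2, 10, 19, 3, 14, 23, 17]
rank  pair      lcp
   1  s[26:],s[22:]  1  'a'
   2  s[22:],s[21:]  0  ''
   3  s[21:],s[11:]  1  'b'
   4  s[11:],s[12:]  1  'b'
   5  s[12:],s[1:]  1  'b'
   6  s[1:],s[25:]  0  ''
   7  s[25:],s[20:]  1  'c'
   8  s[20:],s[4:]  1  'c'
   9  s[4:],s[5:]  3  'ccc'
  10  s[5:],s[6:]  2  'cc'
  11  s[6:],s[15:]  2  'cc'
  12  s[15:],s[7:]  1  'c'
  13  s[7:],s[13:]  1  'c'
  14  s[13:],s[16:]  2  'ce'
  15  s[16:],s[27:]  0  ''
  16  s[27:],s[0:]  1  'd'
  17  s[0:],s[24:]  1  'd'
  18  s[24:],s[8:]  1  'd'
  19  s[8:],s[9:]  1  'd'
  20  s[9:],s[18:]  2  'de'
  21  s[18:],s[2:]  3  'dec'
  22  s[2:],s[10:]  0  ''
  23  s[10:],s[19:]  1  'e'
  24  s[19:],s[3:]  2  'ec'
  25  s[3:],s[14:]  3  'ecc'
  26  s[14:],s[23:]  1  'e'
  27  s[23:],s[17:]  2  'ed'

n(n+1)/2 = 28·29/2 = 406
Σ LCP = 0 + 1 + 0 + 1 + 1 + 1 + 0 + 1 + 1 + 3 + 2 + 2 + 1 + 1 + 2 + 0 + 1 + 1 + 1 + 1 + 2 + 3 + 0 + 1 + 2 + 3 + 1 + 2 = 35
distinct = 406 − 35 = 371

371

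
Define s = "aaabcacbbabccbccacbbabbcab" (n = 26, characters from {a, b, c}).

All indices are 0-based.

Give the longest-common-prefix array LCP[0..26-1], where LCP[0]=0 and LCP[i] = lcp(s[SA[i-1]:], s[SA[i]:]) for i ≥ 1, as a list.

[0, 2, 1, 2, 2, 3, 1, 6, 0, 1, 3, 1, 4, 2, 1, 3, 2, 3, 0, 2, 7, 1, 5, 2, 1, 2]

rank | idx | suffix
   0 |   0 | aaabcacbbabccbccacbbabbcab
   1 |   1 | aabcacbbabccbccacbbabbcab
   2 |  24 | ab
   3 |  20 | abbcab
   4 |   2 | abcacbbabccbccacbbabbcab
   5 |   9 | abccbccacbbabbcab
   6 |  16 | acbbabbcab
   7 |   5 | acbbabccbccacbbabbcab
   8 |  25 | b
   9 |  19 | babbcab
  10 |   8 | babccbccacbbabbcab
  11 |  18 | bbabbcab
  12 |   7 | bbabccbccacbbabbcab
  13 |  21 | bbcab
  14 |  22 | bcab
  15 |   3 | bcacbbabccbccacbbabbcab
  16 |  13 | bccacbbabbcab
  17 |  10 | bccbccacbbabbcab
  18 |  23 | cab
  19 |  15 | cacbbabbcab
  20 |   4 | cacbbabccbccacbbabbcab
  21 |  17 | cbbabbcab
  22 |   6 | cbbabccbccacbbabbcab
  23 |  12 | cbccacbbabbcab
  24 |  14 | ccacbbabbcab
  25 |  11 | ccbccacbbabbcab

SA = [0, 1, 24, 20, 2, 9, 16, 5, 25, 19, 8, 18, 7, 21, 22, 3, 13, 10, 23, 15, 4, 17, 6, 12, 14, 11]
rank  pair      lcp
   1  s[0:],s[1:]  2  'aa'
   2  s[1:],s[24:]  1  'a'
   3  s[24:],s[20:]  2  'ab'
   4  s[20:],s[2:]  2  'ab'
   5  s[2:],s[9:]  3  'abc'
   6  s[9:],s[16:]  1  'a'
   7  s[16:],s[5:]  6  'acbbab'
   8  s[5:],s[25:]  0  ''
   9  s[25:],s[19:]  1  'b'
  10  s[19:],s[8:]  3  'bab'
  11  s[8:],s[18:]  1  'b'
  12  s[18:],s[7:]  4  'bbab'
  13  s[7:],s[21:]  2  'bb'
  14  s[21:],s[22:]  1  'b'
  15  s[22:],s[3:]  3  'bca'
  16  s[3:],s[13:]  2  'bc'
  17  s[13:],s[10:]  3  'bcc'
  18  s[10:],s[23:]  0  ''
  19  s[23:],s[15:]  2  'ca'
  20  s[15:],s[4:]  7  'cacbbab'
  21  s[4:],s[17:]  1  'c'
  22  s[17:],s[6:]  5  'cbbab'
  23  s[6:],s[12:]  2  'cb'
  24  s[12:],s[14:]  1  'c'
  25  s[14:],s[11:]  2  'cc'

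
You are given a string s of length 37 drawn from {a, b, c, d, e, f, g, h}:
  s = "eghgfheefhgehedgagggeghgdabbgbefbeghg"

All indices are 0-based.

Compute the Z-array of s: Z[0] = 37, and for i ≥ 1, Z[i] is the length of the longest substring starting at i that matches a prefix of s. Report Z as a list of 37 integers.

Z[0]=37
i=1: fresh scan; Z[1]=0
i=2: fresh scan; Z[2]=0
i=3: fresh scan; Z[3]=0
i=4: fresh scan; Z[4]=0
i=5: fresh scan; Z[5]=0
i=6: fresh scan; Z[6]=1 scan→box=[6,7)
i=7: fresh scan; Z[7]=1 scan→box=[7,8)
i=8: fresh scan; Z[8]=0
i=9: fresh scan; Z[9]=0
i=10: fresh scan; Z[10]=0
i=11: fresh scan; Z[11]=1 scan→box=[11,12)
i=12: fresh scan; Z[12]=0
i=13: fresh scan; Z[13]=1 scan→box=[13,14)
i=14: fresh scan; Z[14]=0
i=15: fresh scan; Z[15]=0
i=16: fresh scan; Z[16]=0
i=17: fresh scan; Z[17]=0
i=18: fresh scan; Z[18]=0
i=19: fresh scan; Z[19]=0
i=20: fresh scan; Z[20]=4 scan→box=[20,24)
i=21: min(r-i=3, Z[1]=0)=0; Z[21]=0
i=22: min(r-i=2, Z[2]=0)=0; Z[22]=0
i=23: min(r-i=1, Z[3]=0)=0; Z[23]=0
i=24: fresh scan; Z[24]=0
i=25: fresh scan; Z[25]=0
i=26: fresh scan; Z[26]=0
i=27: fresh scan; Z[27]=0
i=28: fresh scan; Z[28]=0
i=29: fresh scan; Z[29]=0
i=30: fresh scan; Z[30]=1 scan→box=[30,31)
i=31: fresh scan; Z[31]=0
i=32: fresh scan; Z[32]=0
i=33: fresh scan; Z[33]=4 scan→box=[33,37)
i=34: min(r-i=3, Z[1]=0)=0; Z[34]=0
i=35: min(r-i=2, Z[2]=0)=0; Z[35]=0
i=36: min(r-i=1, Z[3]=0)=0; Z[36]=0

[37, 0, 0, 0, 0, 0, 1, 1, 0, 0, 0, 1, 0, 1, 0, 0, 0, 0, 0, 0, 4, 0, 0, 0, 0, 0, 0, 0, 0, 0, 1, 0, 0, 4, 0, 0, 0]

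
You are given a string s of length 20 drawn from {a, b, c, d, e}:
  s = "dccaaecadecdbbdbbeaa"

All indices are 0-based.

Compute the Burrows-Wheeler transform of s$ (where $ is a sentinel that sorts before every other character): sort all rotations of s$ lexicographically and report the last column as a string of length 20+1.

rank  rotation               last
    0  $dccaaecadecdbbdbbeaa  a
    1  a$dccaaecadecdbbdbbea  a
    2  aa$dccaaecadecdbbdbbe  e
    3  aaecadecdbbdbbeaa$dcc  c
    4  adecdbbdbbeaa$dccaaec  c
    5  aecadecdbbdbbeaa$dcca  a
    6  bbdbbeaa$dccaaecadecd  d
    7  bbeaa$dccaaecadecdbbd  d
    8  bdbbeaa$dccaaecadecdb  b
    9  beaa$dccaaecadecdbbdb  b
   10  caaecadecdbbdbbeaa$dc  c
   11  cadecdbbdbbeaa$dccaae  e
   12  ccaaecadecdbbdbbeaa$d  d
   13  cdbbdbbeaa$dccaaecade  e
   14  dbbdbbeaa$dccaaecadec  c
   15  dbbeaa$dccaaecadecdbb  b
   16  dccaaecadecdbbdbbeaa$  $
   17  decdbbdbbeaa$dccaaeca  a
   18  eaa$dccaaecadecdbbdbb  b
   19  ecadecdbbdbbeaa$dccaa  a
   20  ecdbbdbbeaa$dccaaecad  d

aaeccaddbbcedecb$abad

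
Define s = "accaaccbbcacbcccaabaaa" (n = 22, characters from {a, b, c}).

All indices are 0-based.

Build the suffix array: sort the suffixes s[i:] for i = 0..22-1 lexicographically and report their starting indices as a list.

[21, 20, 19, 16, 3, 17, 10, 0, 4, 18, 7, 8, 12, 15, 2, 9, 6, 11, 14, 1, 5, 13]

sorted suffixes:
  #0 SA[0]=21  'a'
  #1 SA[1]=20  'aa'
  #2 SA[2]=19  'aaa'
  #3 SA[3]=16  'aabaaa'
  #4 SA[4]=3  'aaccbbcacbcccaabaaa'
  #5 SA[5]=17  'abaaa'
  #6 SA[6]=10  'acbcccaabaaa'
  #7 SA[7]=0  'accaaccbbcacbcccaabaaa'
  #8 SA[8]=4  'accbbcacbcccaabaaa'
  #9 SA[9]=18  'baaa'
  #10 SA[10]=7  'bbcacbcccaabaaa'
  #11 SA[11]=8  'bcacbcccaabaaa'
  #12 SA[12]=12  'bcccaabaaa'
  #13 SA[13]=15  'caabaaa'
  #14 SA[14]=2  'caaccbbcacbcccaabaaa'
  #15 SA[15]=9  'cacbcccaabaaa'
  #16 SA[16]=6  'cbbcacbcccaabaaa'
  #17 SA[17]=11  'cbcccaabaaa'
  #18 SA[18]=14  'ccaabaaa'
  #19 SA[19]=1  'ccaaccbbcacbcccaabaaa'
  #20 SA[20]=5  'ccbbcacbcccaabaaa'
  #21 SA[21]=13  'cccaabaaa'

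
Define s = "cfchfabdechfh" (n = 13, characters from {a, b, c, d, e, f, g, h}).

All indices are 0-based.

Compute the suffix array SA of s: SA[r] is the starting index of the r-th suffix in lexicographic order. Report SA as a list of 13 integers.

rank→(start, suffix):
  0 → (5, 'abdechfh')
  1 → (6, 'bdechfh')
  2 → (0, 'cfchfabdechfh')
  3 → (2, 'chfabdechfh')
  4 → (9, 'chfh')
  5 → (7, 'dechfh')
  6 → (8, 'echfh')
  7 → (4, 'fabdechfh')
  8 → (1, 'fchfabdechfh')
  9 → (11, 'fh')
  10 → (12, 'h')
  11 → (3, 'hfabdechfh')
  12 → (10, 'hfh')

[5, 6, 0, 2, 9, 7, 8, 4, 1, 11, 12, 3, 10]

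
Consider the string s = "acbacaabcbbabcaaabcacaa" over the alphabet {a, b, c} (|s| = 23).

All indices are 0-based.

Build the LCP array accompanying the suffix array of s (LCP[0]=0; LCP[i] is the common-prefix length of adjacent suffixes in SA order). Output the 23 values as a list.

rank | idx | suffix
   0 |  22 | a
   1 |  21 | aa
   2 |  14 | aaabcacaa
   3 |  15 | aabcacaa
   4 |   5 | aabcbbabcaaabcacaa
   5 |  11 | abcaaabcacaa
   6 |  16 | abcacaa
   7 |   6 | abcbbabcaaabcacaa
   8 |  19 | acaa
   9 |   3 | acaabcbbabcaaabcacaa
  10 |   0 | acbacaabcbbabcaaabcacaa
  11 |  10 | babcaaabcacaa
  12 |   2 | bacaabcbbabcaaabcacaa
  13 |   9 | bbabcaaabcacaa
  14 |  12 | bcaaabcacaa
  15 |  17 | bcacaa
  16 |   7 | bcbbabcaaabcacaa
  17 |  20 | caa
  18 |  13 | caaabcacaa
  19 |   4 | caabcbbabcaaabcacaa
  20 |  18 | cacaa
  21 |   1 | cbacaabcbbabcaaabcacaa
  22 |   8 | cbbabcaaabcacaa

SA = [22, 21, 14, 15, 5, 11, 16, 6, 19, 3, 0, 10, 2, 9, 12, 17, 7, 20, 13, 4, 18, 1, 8]
rank  pair      lcp
   1  s[22:],s[21:]  1  'a'
   2  s[21:],s[14:]  2  'aa'
   3  s[14:],s[15:]  2  'aa'
   4  s[15:],s[5:]  4  'aabc'
   5  s[5:],s[11:]  1  'a'
   6  s[11:],s[16:]  4  'abca'
   7  s[16:],s[6:]  3  'abc'
   8  s[6:],s[19:]  1  'a'
   9  s[19:],s[3:]  4  'acaa'
  10  s[3:],s[0:]  2  'ac'
  11  s[0:],s[10:]  0  ''
  12  s[10:],s[2:]  2  'ba'
  13  s[2:],s[9:]  1  'b'
  14  s[9:],s[12:]  1  'b'
  15  s[12:],s[17:]  3  'bca'
  16  s[17:],s[7:]  2  'bc'
  17  s[7:],s[20:]  0  ''
  18  s[20:],s[13:]  3  'caa'
  19  s[13:],s[4:]  3  'caa'
  20  s[4:],s[18:]  2  'ca'
  21  s[18:],s[1:]  1  'c'
  22  s[1:],s[8:]  2  'cb'

[0, 1, 2, 2, 4, 1, 4, 3, 1, 4, 2, 0, 2, 1, 1, 3, 2, 0, 3, 3, 2, 1, 2]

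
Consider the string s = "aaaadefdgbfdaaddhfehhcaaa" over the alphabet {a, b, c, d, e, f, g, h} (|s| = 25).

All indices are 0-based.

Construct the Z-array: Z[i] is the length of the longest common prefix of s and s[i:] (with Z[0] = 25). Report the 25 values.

[25, 3, 2, 1, 0, 0, 0, 0, 0, 0, 0, 0, 2, 1, 0, 0, 0, 0, 0, 0, 0, 0, 3, 2, 1]

Z[0]=25
i=1: fresh scan; Z[1]=3 grow→box=[1,4)
i=2: min(r-i=2, Z[1]=3)=2; Z[2]=2
i=3: min(r-i=1, Z[2]=2)=1; Z[3]=1
i=4: fresh scan; Z[4]=0
i=5: fresh scan; Z[5]=0
i=6: fresh scan; Z[6]=0
i=7: fresh scan; Z[7]=0
i=8: fresh scan; Z[8]=0
i=9: fresh scan; Z[9]=0
i=10: fresh scan; Z[10]=0
i=11: fresh scan; Z[11]=0
i=12: fresh scan; Z[12]=2 grow→box=[12,14)
i=13: min(r-i=1, Z[1]=3)=1; Z[13]=1
i=14: fresh scan; Z[14]=0
i=15: fresh scan; Z[15]=0
i=16: fresh scan; Z[16]=0
i=17: fresh scan; Z[17]=0
i=18: fresh scan; Z[18]=0
i=19: fresh scan; Z[19]=0
i=20: fresh scan; Z[20]=0
i=21: fresh scan; Z[21]=0
i=22: fresh scan; Z[22]=3 grow→box=[22,25)
i=23: min(r-i=2, Z[1]=3)=2; Z[23]=2
i=24: min(r-i=1, Z[2]=2)=1; Z[24]=1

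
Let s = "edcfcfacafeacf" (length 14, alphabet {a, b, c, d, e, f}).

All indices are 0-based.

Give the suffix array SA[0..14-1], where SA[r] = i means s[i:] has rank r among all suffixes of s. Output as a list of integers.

[6, 11, 8, 7, 12, 4, 2, 1, 10, 0, 13, 5, 3, 9]

rank | idx | suffix
   0 |   6 | acafeacf
   1 |  11 | acf
   2 |   8 | afeacf
   3 |   7 | cafeacf
   4 |  12 | cf
   5 |   4 | cfacafeacf
   6 |   2 | cfcfacafeacf
   7 |   1 | dcfcfacafeacf
   8 |  10 | eacf
   9 |   0 | edcfcfacafeacf
  10 |  13 | f
  11 |   5 | facafeacf
  12 |   3 | fcfacafeacf
  13 |   9 | feacf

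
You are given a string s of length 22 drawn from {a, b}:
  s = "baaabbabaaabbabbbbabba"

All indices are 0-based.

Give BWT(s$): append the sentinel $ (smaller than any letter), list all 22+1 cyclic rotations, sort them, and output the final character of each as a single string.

rank  rotation                 last
    0  $baaabbabaaabbabbbbabba  a
    1  a$baaabbabaaabbabbbbabb  b
    2  aaabbabaaabbabbbbabba$b  b
    3  aaabbabbbbabba$baaabbab  b
    4  aabbabaaabbabbbbabba$ba  a
    5  aabbabbbbabba$baaabbaba  a
    6  abaaabbabbbbabba$baaabb  b
    7  abba$baaabbabaaabbabbbb  b
    8  abbabaaabbabbbbabba$baa  a
    9  abbabbbbabba$baaabbabaa  a
   10  abbbbabba$baaabbabaaabb  b
   11  ba$baaabbabaaabbabbbbab  b
   12  baaabbabaaabbabbbbabba$  $
   13  baaabbabbbbabba$baaabba  a
   14  babaaabbabbbbabba$baaab  b
   15  babba$baaabbabaaabbabbb  b
   16  babbbbabba$baaabbabaaab  b
   17  bba$baaabbabaaabbabbbba  a
   18  bbabaaabbabbbbabba$baaa  a
   19  bbabba$baaabbabaaabbabb  b
   20  bbabbbbabba$baaabbabaaa  a
   21  bbbabba$baaabbabaaabbab  b
   22  bbbbabba$baaabbabaaabba  a

abbbaabbaabb$abbbaababa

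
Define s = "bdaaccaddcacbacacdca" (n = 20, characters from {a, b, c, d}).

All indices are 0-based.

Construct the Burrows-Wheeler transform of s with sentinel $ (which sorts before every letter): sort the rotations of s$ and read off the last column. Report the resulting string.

acdbcaccc$ddacaaabcda

rank  rotation               last
    0  $bdaaccaddcacbacacdca  a
    1  a$bdaaccaddcacbacacdc  c
    2  aaccaddcacbacacdca$bd  d
    3  acacdca$bdaaccaddcacb  b
    4  acbacacdca$bdaaccaddc  c
    5  accaddcacbacacdca$bda  a
    6  acdca$bdaaccaddcacbac  c
    7  addcacbacacdca$bdaacc  c
    8  bacacdca$bdaaccaddcac  c
    9  bdaaccaddcacbacacdca$  $
   10  ca$bdaaccaddcacbacacd  d
   11  cacbacacdca$bdaaccadd  d
   12  cacdca$bdaaccaddcacba  a
   13  caddcacbacacdca$bdaac  c
   14  cbacacdca$bdaaccaddca  a
   15  ccaddcacbacacdca$bdaa  a
   16  cdca$bdaaccaddcacbaca  a
   17  daaccaddcacbacacdca$b  b
   18  dca$bdaaccaddcacbacac  c
   19  dcacbacacdca$bdaaccad  d
   20  ddcacbacacdca$bdaacca  a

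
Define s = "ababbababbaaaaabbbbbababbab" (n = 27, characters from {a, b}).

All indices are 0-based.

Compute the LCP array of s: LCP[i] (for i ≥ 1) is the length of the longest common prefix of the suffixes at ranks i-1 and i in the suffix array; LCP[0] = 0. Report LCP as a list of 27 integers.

[0, 4, 3, 2, 1, 2, 6, 7, 2, 4, 5, 3, 0, 1, 2, 3, 7, 3, 5, 6, 1, 3, 4, 8, 2, 3, 4]

sorted suffixes:
  #0 SA[0]=10  'aaaaabbbbbababbab'
  #1 SA[1]=11  'aaaabbbbbababbab'
  #2 SA[2]=12  'aaabbbbbababbab'
  #3 SA[3]=13  'aabbbbbababbab'
  #4 SA[4]=25  'ab'
  #5 SA[5]=5  'ababbaaaaabbbbbababbab'
  #6 SA[6]=20  'ababbab'
  #7 SA[7]=0  'ababbababbaaaaabbbbbababbab'
  #8 SA[8]=7  'abbaaaaabbbbbababbab'
  #9 SA[9]=22  'abbab'
  #10 SA[10]=2  'abbababbaaaaabbbbbababbab'
  #11 SA[11]=14  'abbbbbababbab'
  #12 SA[12]=26  'b'
  #13 SA[13]=9  'baaaaabbbbbababbab'
  #14 SA[14]=24  'bab'
  #15 SA[15]=4  'bababbaaaaabbbbbababbab'
  #16 SA[16]=19  'bababbab'
  #17 SA[17]=6  'babbaaaaabbbbbababbab'
  #18 SA[18]=21  'babbab'
  #19 SA[19]=1  'babbababbaaaaabbbbbababbab'
  #20 SA[20]=8  'bbaaaaabbbbbababbab'
  #21 SA[21]=23  'bbab'
  #22 SA[22]=3  'bbababbaaaaabbbbbababbab'
  #23 SA[23]=18  'bbababbab'
  #24 SA[24]=17  'bbbababbab'
  #25 SA[25]=16  'bbbbababbab'
  #26 SA[26]=15  'bbbbbababbab'

SA = [10, 11, 12, 13, 25, 5, 20, 0, 7, 22, 2, 14, 26, 9, 24, 4, 19, 6, 21, 1, 8, 23, 3, 18, 17, 16, 15]
[i] adj suffixes → lcp
  [1] 10/11 → 4 ('aaaa')
  [2] 11/12 → 3 ('aaa')
  [3] 12/13 → 2 ('aa')
  [4] 13/25 → 1 ('a')
  [5] 25/5 → 2 ('ab')
  [6] 5/20 → 6 ('ababba')
  [7] 20/0 → 7 ('ababbab')
  [8] 0/7 → 2 ('ab')
  [9] 7/22 → 4 ('abba')
  [10] 22/2 → 5 ('abbab')
  [11] 2/14 → 3 ('abb')
  [12] 14/26 → 0 ('')
  [13] 26/9 → 1 ('b')
  [14] 9/24 → 2 ('ba')
  [15] 24/4 → 3 ('bab')
  [16] 4/19 → 7 ('bababba')
  [17] 19/6 → 3 ('bab')
  [18] 6/21 → 5 ('babba')
  [19] 21/1 → 6 ('babbab')
  [20] 1/8 → 1 ('b')
  [21] 8/23 → 3 ('bba')
  [22] 23/3 → 4 ('bbab')
  [23] 3/18 → 8 ('bbababba')
  [24] 18/17 → 2 ('bb')
  [25] 17/16 → 3 ('bbb')
  [26] 16/15 → 4 ('bbbb')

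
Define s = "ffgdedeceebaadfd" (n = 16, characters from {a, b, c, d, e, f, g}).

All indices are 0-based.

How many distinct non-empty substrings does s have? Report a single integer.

126

sorted suffixes:
  #0 SA[0]=11  'aadfd'
  #1 SA[1]=12  'adfd'
  #2 SA[2]=10  'baadfd'
  #3 SA[3]=7  'ceebaadfd'
  #4 SA[4]=15  'd'
  #5 SA[5]=5  'deceebaadfd'
  #6 SA[6]=3  'dedeceebaadfd'
  #7 SA[7]=13  'dfd'
  #8 SA[8]=9  'ebaadfd'
  #9 SA[9]=6  'eceebaadfd'
  #10 SA[10]=4  'edeceebaadfd'
  #11 SA[11]=8  'eebaadfd'
  #12 SA[12]=14  'fd'
  #13 SA[13]=0  'ffgdedeceebaadfd'
  #14 SA[14]=1  'fgdedeceebaadfd'
  #15 SA[15]=2  'gdedeceebaadfd'

SA = [11, 12, 10, 7, 15, 5, 3, 13, 9, 6, 4, 8, 14, 0, 1, 2]
[i] adj suffixes → lcp
  [1] 11/12 → 1 ('a')
  [2] 12/10 → 0 ('')
  [3] 10/7 → 0 ('')
  [4] 7/15 → 0 ('')
  [5] 15/5 → 1 ('d')
  [6] 5/3 → 2 ('de')
  [7] 3/13 → 1 ('d')
  [8] 13/9 → 0 ('')
  [9] 9/6 → 1 ('e')
  [10] 6/4 → 1 ('e')
  [11] 4/8 → 1 ('e')
  [12] 8/14 → 0 ('')
  [13] 14/0 → 1 ('f')
  [14] 0/1 → 1 ('f')
  [15] 1/2 → 0 ('')

n(n+1)/2 = 16·17/2 = 136
Σ LCP = 0 + 1 + 0 + 0 + 0 + 1 + 2 + 1 + 0 + 1 + 1 + 1 + 0 + 1 + 1 + 0 = 10
distinct = 136 − 10 = 126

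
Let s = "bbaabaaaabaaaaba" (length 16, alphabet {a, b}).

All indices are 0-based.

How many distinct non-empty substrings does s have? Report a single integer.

rank | idx | suffix
   0 |  15 | a
   1 |  10 | aaaaba
   2 |   5 | aaaabaaaaba
   3 |  11 | aaaba
   4 |   6 | aaabaaaaba
   5 |  12 | aaba
   6 |   7 | aabaaaaba
   7 |   2 | aabaaaabaaaaba
   8 |  13 | aba
   9 |   8 | abaaaaba
  10 |   3 | abaaaabaaaaba
  11 |  14 | ba
  12 |   9 | baaaaba
  13 |   4 | baaaabaaaaba
  14 |   1 | baabaaaabaaaaba
  15 |   0 | bbaabaaaabaaaaba

SA = [15, 10, 5, 11, 6, 12, 7, 2, 13, 8, 3, 14, 9, 4, 1, 0]
rank  pair      lcp
   1  s[15:],s[10:]  1  'a'
   2  s[10:],s[5:]  6  'aaaaba'
   3  s[5:],s[11:]  3  'aaa'
   4  s[11:],s[6:]  5  'aaaba'
   5  s[6:],s[12:]  2  'aa'
   6  s[12:],s[7:]  4  'aaba'
   7  s[7:],s[2:]  9  'aabaaaaba'
   8  s[2:],s[13:]  1  'a'
   9  s[13:],s[8:]  3  'aba'
  10  s[8:],s[3:]  8  'abaaaaba'
  11  s[3:],s[14:]  0  ''
  12  s[14:],s[9:]  2  'ba'
  13  s[9:],s[4:]  7  'baaaaba'
  14  s[4:],s[1:]  3  'baa'
  15  s[1:],s[0:]  1  'b'

n(n+1)/2 = 16·17/2 = 136
Σ LCP = 0 + 1 + 6 + 3 + 5 + 2 + 4 + 9 + 1 + 3 + 8 + 0 + 2 + 7 + 3 + 1 = 55
distinct = 136 − 55 = 81

81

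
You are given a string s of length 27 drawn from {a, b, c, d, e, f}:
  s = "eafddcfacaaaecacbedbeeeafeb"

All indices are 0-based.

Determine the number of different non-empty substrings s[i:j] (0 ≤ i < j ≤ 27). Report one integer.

rank | idx | suffix
   0 |   9 | aaaecacbedbeeeafeb
   1 |  10 | aaecacbedbeeeafeb
   2 |   7 | acaaaecacbedbeeeafeb
   3 |  14 | acbedbeeeafeb
   4 |  11 | aecacbedbeeeafeb
   5 |   1 | afddcfacaaaecacbedbeeeafeb
   6 |  23 | afeb
   7 |  26 | b
   8 |  16 | bedbeeeafeb
   9 |  19 | beeeafeb
  10 |   8 | caaaecacbedbeeeafeb
  11 |  13 | cacbedbeeeafeb
  12 |  15 | cbedbeeeafeb
  13 |   5 | cfacaaaecacbedbeeeafeb
  14 |  18 | dbeeeafeb
  15 |   4 | dcfacaaaecacbedbeeeafeb
  16 |   3 | ddcfacaaaecacbedbeeeafeb
  17 |   0 | eafddcfacaaaecacbedbeeeafeb
  18 |  22 | eafeb
  19 |  25 | eb
  20 |  12 | ecacbedbeeeafeb
  21 |  17 | edbeeeafeb
  22 |  21 | eeafeb
  23 |  20 | eeeafeb
  24 |   6 | facaaaecacbedbeeeafeb
  25 |   2 | fddcfacaaaecacbedbeeeafeb
  26 |  24 | feb

SA = [9, 10, 7, 14, 11, 1, 23, 26, 16, 19, 8, 13, 15, 5, 18, 4, 3, 0, 22, 25, 12, 17, 21, 20, 6, 2, 24]
rank  pair      lcp
   1  s[9:],s[10:]  2  'aa'
   2  s[10:],s[7:]  1  'a'
   3  s[7:],s[14:]  2  'ac'
   4  s[14:],s[11:]  1  'a'
   5  s[11:],s[1:]  1  'a'
   6  s[1:],s[23:]  2  'af'
   7  s[23:],s[26:]  0  ''
   8  s[26:],s[16:]  1  'b'
   9  s[16:],s[19:]  2  'be'
  10  s[19:],s[8:]  0  ''
  11  s[8:],s[13:]  2  'ca'
  12  s[13:],s[15:]  1  'c'
  13  s[15:],s[5:]  1  'c'
  14  s[5:],s[18:]  0  ''
  15  s[18:],s[4:]  1  'd'
  16  s[4:],s[3:]  1  'd'
  17  s[3:],s[0:]  0  ''
  18  s[0:],s[22:]  3  'eaf'
  19  s[22:],s[25:]  1  'e'
  20  s[25:],s[12:]  1  'e'
  21  s[12:],s[17:]  1  'e'
  22  s[17:],s[21:]  1  'e'
  23  s[21:],s[20:]  2  'ee'
  24  s[20:],s[6:]  0  ''
  25  s[6:],s[2:]  1  'f'
  26  s[2:],s[24:]  1  'f'

n(n+1)/2 = 27·28/2 = 378
Σ LCP = 0 + 2 + 1 + 2 + 1 + 1 + 2 + 0 + 1 + 2 + 0 + 2 + 1 + 1 + 0 + 1 + 1 + 0 + 3 + 1 + 1 + 1 + 1 + 2 + 0 + 1 + 1 = 29
distinct = 378 − 29 = 349

349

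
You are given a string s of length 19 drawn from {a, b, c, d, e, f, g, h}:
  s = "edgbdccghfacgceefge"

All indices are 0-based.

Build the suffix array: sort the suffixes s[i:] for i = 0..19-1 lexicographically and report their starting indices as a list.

[10, 3, 5, 13, 11, 6, 4, 1, 18, 0, 14, 15, 9, 16, 2, 12, 17, 7, 8]

rank | idx | suffix
   0 |  10 | acgceefge
   1 |   3 | bdccghfacgceefge
   2 |   5 | ccghfacgceefge
   3 |  13 | ceefge
   4 |  11 | cgceefge
   5 |   6 | cghfacgceefge
   6 |   4 | dccghfacgceefge
   7 |   1 | dgbdccghfacgceefge
   8 |  18 | e
   9 |   0 | edgbdccghfacgceefge
  10 |  14 | eefge
  11 |  15 | efge
  12 |   9 | facgceefge
  13 |  16 | fge
  14 |   2 | gbdccghfacgceefge
  15 |  12 | gceefge
  16 |  17 | ge
  17 |   7 | ghfacgceefge
  18 |   8 | hfacgceefge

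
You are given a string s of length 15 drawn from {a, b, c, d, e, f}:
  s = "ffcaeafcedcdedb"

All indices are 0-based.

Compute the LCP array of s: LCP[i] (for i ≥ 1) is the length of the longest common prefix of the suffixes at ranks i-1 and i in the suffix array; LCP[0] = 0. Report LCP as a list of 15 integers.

rank→(start, suffix):
  0 → (3, 'aeafcedcdedb')
  1 → (5, 'afcedcdedb')
  2 → (14, 'b')
  3 → (2, 'caeafcedcdedb')
  4 → (10, 'cdedb')
  5 → (7, 'cedcdedb')
  6 → (13, 'db')
  7 → (9, 'dcdedb')
  8 → (11, 'dedb')
  9 → (4, 'eafcedcdedb')
  10 → (12, 'edb')
  11 → (8, 'edcdedb')
  12 → (1, 'fcaeafcedcdedb')
  13 → (6, 'fcedcdedb')
  14 → (0, 'ffcaeafcedcdedb')

SA = [3, 5, 14, 2, 10, 7, 13, 9, 11, 4, 12, 8, 1, 6, 0]
rank  pair      lcp
   1  s[3:],s[5:]  1  'a'
   2  s[5:],s[14:]  0  ''
   3  s[14:],s[2:]  0  ''
   4  s[2:],s[10:]  1  'c'
   5  s[10:],s[7:]  1  'c'
   6  s[7:],s[13:]  0  ''
   7  s[13:],s[9:]  1  'd'
   8  s[9:],s[11:]  1  'd'
   9  s[11:],s[4:]  0  ''
  10  s[4:],s[12:]  1  'e'
  11  s[12:],s[8:]  2  'ed'
  12  s[8:],s[1:]  0  ''
  13  s[1:],s[6:]  2  'fc'
  14  s[6:],s[0:]  1  'f'

[0, 1, 0, 0, 1, 1, 0, 1, 1, 0, 1, 2, 0, 2, 1]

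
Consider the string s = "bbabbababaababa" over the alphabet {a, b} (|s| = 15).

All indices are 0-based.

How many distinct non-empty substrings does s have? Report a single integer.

sorted suffixes:
  #0 SA[0]=14  'a'
  #1 SA[1]=9  'aababa'
  #2 SA[2]=12  'aba'
  #3 SA[3]=7  'abaababa'
  #4 SA[4]=10  'ababa'
  #5 SA[5]=5  'ababaababa'
  #6 SA[6]=2  'abbababaababa'
  #7 SA[7]=13  'ba'
  #8 SA[8]=8  'baababa'
  #9 SA[9]=11  'baba'
  #10 SA[10]=6  'babaababa'
  #11 SA[11]=4  'bababaababa'
  #12 SA[12]=1  'babbababaababa'
  #13 SA[13]=3  'bbababaababa'
  #14 SA[14]=0  'bbabbababaababa'

SA = [14, 9, 12, 7, 10, 5, 2, 13, 8, 11, 6, 4, 1, 3, 0]
i: (SA[i-1],SA[i]) lcp shared
  1: (14,9) 1 'a'
  2: (9,12) 1 'a'
  3: (12,7) 3 'aba'
  4: (7,10) 3 'aba'
  5: (10,5) 5 'ababa'
  6: (5,2) 2 'ab'
  7: (2,13) 0 ''
  8: (13,8) 2 'ba'
  9: (8,11) 2 'ba'
  10: (11,6) 4 'baba'
  11: (6,4) 4 'baba'
  12: (4,1) 3 'bab'
  13: (1,3) 1 'b'
  14: (3,0) 4 'bbab'

n(n+1)/2 = 15·16/2 = 120
Σ LCP = 0 + 1 + 1 + 3 + 3 + 5 + 2 + 0 + 2 + 2 + 4 + 4 + 3 + 1 + 4 = 35
distinct = 120 − 35 = 85

85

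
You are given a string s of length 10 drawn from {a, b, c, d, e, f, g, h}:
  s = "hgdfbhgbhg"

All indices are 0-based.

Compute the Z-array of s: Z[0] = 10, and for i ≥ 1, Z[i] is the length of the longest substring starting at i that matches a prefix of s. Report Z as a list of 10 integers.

Z[0]=10
i=1: outside box; Z[1]=0
i=2: outside box; Z[2]=0
i=3: outside box; Z[3]=0
i=4: outside box; Z[4]=0
i=5: outside box; Z[5]=2 grow→box=[5,7)
i=6: min(r-i=1, Z[1]=0)=0; Z[6]=0
i=7: outside box; Z[7]=0
i=8: outside box; Z[8]=2 grow→box=[8,10)
i=9: min(r-i=1, Z[1]=0)=0; Z[9]=0

[10, 0, 0, 0, 0, 2, 0, 0, 2, 0]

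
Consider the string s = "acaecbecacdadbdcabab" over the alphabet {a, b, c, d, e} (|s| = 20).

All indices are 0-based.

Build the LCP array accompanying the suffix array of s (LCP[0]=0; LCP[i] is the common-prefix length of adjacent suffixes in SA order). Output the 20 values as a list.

[0, 2, 1, 2, 1, 1, 0, 1, 1, 1, 0, 2, 2, 1, 1, 0, 1, 1, 0, 2]

rank | idx | suffix
   0 |  18 | ab
   1 |  16 | abab
   2 |   0 | acaecbecacdadbdcabab
   3 |   8 | acdadbdcabab
   4 |  11 | adbdcabab
   5 |   2 | aecbecacdadbdcabab
   6 |  19 | b
   7 |  17 | bab
   8 |  13 | bdcabab
   9 |   5 | becacdadbdcabab
  10 |  15 | cabab
  11 |   7 | cacdadbdcabab
  12 |   1 | caecbecacdadbdcabab
  13 |   4 | cbecacdadbdcabab
  14 |   9 | cdadbdcabab
  15 |  10 | dadbdcabab
  16 |  12 | dbdcabab
  17 |  14 | dcabab
  18 |   6 | ecacdadbdcabab
  19 |   3 | ecbecacdadbdcabab

SA = [18, 16, 0, 8, 11, 2, 19, 17, 13, 5, 15, 7, 1, 4, 9, 10, 12, 14, 6, 3]
[i] adj suffixes → lcp
  [1] 18/16 → 2 ('ab')
  [2] 16/0 → 1 ('a')
  [3] 0/8 → 2 ('ac')
  [4] 8/11 → 1 ('a')
  [5] 11/2 → 1 ('a')
  [6] 2/19 → 0 ('')
  [7] 19/17 → 1 ('b')
  [8] 17/13 → 1 ('b')
  [9] 13/5 → 1 ('b')
  [10] 5/15 → 0 ('')
  [11] 15/7 → 2 ('ca')
  [12] 7/1 → 2 ('ca')
  [13] 1/4 → 1 ('c')
  [14] 4/9 → 1 ('c')
  [15] 9/10 → 0 ('')
  [16] 10/12 → 1 ('d')
  [17] 12/14 → 1 ('d')
  [18] 14/6 → 0 ('')
  [19] 6/3 → 2 ('ec')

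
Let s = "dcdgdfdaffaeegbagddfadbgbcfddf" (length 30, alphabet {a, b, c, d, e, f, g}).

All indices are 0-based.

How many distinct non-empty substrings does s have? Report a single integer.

rank→(start, suffix):
  0 → (20, 'adbgbcfddf')
  1 → (10, 'aeegbagddfadbgbcfddf')
  2 → (7, 'affaeegbagddfadbgbcfddf')
  3 → (15, 'agddfadbgbcfddf')
  4 → (14, 'bagddfadbgbcfddf')
  5 → (24, 'bcfddf')
  6 → (22, 'bgbcfddf')
  7 → (1, 'cdgdfdaffaeegbagddfadbgbcfddf')
  8 → (25, 'cfddf')
  9 → (6, 'daffaeegbagddfadbgbcfddf')
  10 → (21, 'dbgbcfddf')
  11 → (0, 'dcdgdfdaffaeegbagddfadbgbcfddf')
  12 → (27, 'ddf')
  13 → (17, 'ddfadbgbcfddf')
  14 → (28, 'df')
  15 → (18, 'dfadbgbcfddf')
  16 → (4, 'dfdaffaeegbagddfadbgbcfddf')
  17 → (2, 'dgdfdaffaeegbagddfadbgbcfddf')
  18 → (11, 'eegbagddfadbgbcfddf')
  19 → (12, 'egbagddfadbgbcfddf')
  20 → (29, 'f')
  21 → (19, 'fadbgbcfddf')
  22 → (9, 'faeegbagddfadbgbcfddf')
  23 → (5, 'fdaffaeegbagddfadbgbcfddf')
  24 → (26, 'fddf')
  25 → (8, 'ffaeegbagddfadbgbcfddf')
  26 → (13, 'gbagddfadbgbcfddf')
  27 → (23, 'gbcfddf')
  28 → (16, 'gddfadbgbcfddf')
  29 → (3, 'gdfdaffaeegbagddfadbgbcfddf')

SA = [20, 10, 7, 15, 14, 24, 22, 1, 25, 6, 21, 0, 27, 17, 28, 18, 4, 2, 11, 12, 29, 19, 9, 5, 26, 8, 13, 23, 16, 3]
i: (SA[i-1],SA[i]) lcp shared
  1: (20,10) 1 'a'
  2: (10,7) 1 'a'
  3: (7,15) 1 'a'
  4: (15,14) 0 ''
  5: (14,24) 1 'b'
  6: (24,22) 1 'b'
  7: (22,1) 0 ''
  8: (1,25) 1 'c'
  9: (25,6) 0 ''
  10: (6,21) 1 'd'
  11: (21,0) 1 'd'
  12: (0,27) 1 'd'
  13: (27,17) 3 'ddf'
  14: (17,28) 1 'd'
  15: (28,18) 2 'df'
  16: (18,4) 2 'df'
  17: (4,2) 1 'd'
  18: (2,11) 0 ''
  19: (11,12) 1 'e'
  20: (12,29) 0 ''
  21: (29,19) 1 'f'
  22: (19,9) 2 'fa'
  23: (9,5) 1 'f'
  24: (5,26) 2 'fd'
  25: (26,8) 1 'f'
  26: (8,13) 0 ''
  27: (13,23) 2 'gb'
  28: (23,16) 1 'g'
  29: (16,3) 2 'gd'

n(n+1)/2 = 30·31/2 = 465
Σ LCP = 0 + 1 + 1 + 1 + 0 + 1 + 1 + 0 + 1 + 0 + 1 + 1 + 1 + 3 + 1 + 2 + 2 + 1 + 0 + 1 + 0 + 1 + 2 + 1 + 2 + 1 + 0 + 2 + 1 + 2 = 31
distinct = 465 − 31 = 434

434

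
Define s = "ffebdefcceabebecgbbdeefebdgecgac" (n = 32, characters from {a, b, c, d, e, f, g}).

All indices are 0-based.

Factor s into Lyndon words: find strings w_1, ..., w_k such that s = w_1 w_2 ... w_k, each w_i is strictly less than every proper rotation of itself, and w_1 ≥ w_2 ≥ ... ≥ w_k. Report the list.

emit factor 1: 'f' (i=0, period=1)
emit factor 2: 'f' (i=1, period=1)
emit factor 3: 'e' (i=2, period=1)
emit factor 4: 'bdefcce' (i=3, period=7)
emit factor 5: 'abebecgbbdeefebdgecgac' (i=10, period=22)

["f", "f", "e", "bdefcce", "abebecgbbdeefebdgecgac"]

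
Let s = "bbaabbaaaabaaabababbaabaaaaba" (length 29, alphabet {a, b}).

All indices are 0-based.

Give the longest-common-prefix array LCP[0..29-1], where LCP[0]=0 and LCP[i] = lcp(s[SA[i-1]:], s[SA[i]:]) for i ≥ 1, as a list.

[0, 1, 6, 3, 5, 5, 2, 4, 6, 4, 3, 1, 3, 5, 3, 4, 2, 5, 0, 2, 7, 4, 3, 4, 2, 3, 1, 4, 5]

sorted suffixes:
  #0 SA[0]=28  'a'
  #1 SA[1]=23  'aaaaba'
  #2 SA[2]=6  'aaaabaaabababbaabaaaaba'
  #3 SA[3]=24  'aaaba'
  #4 SA[4]=7  'aaabaaabababbaabaaaaba'
  #5 SA[5]=11  'aaabababbaabaaaaba'
  #6 SA[6]=25  'aaba'
  #7 SA[7]=20  'aabaaaaba'
  #8 SA[8]=8  'aabaaabababbaabaaaaba'
  #9 SA[9]=12  'aabababbaabaaaaba'
  #10 SA[10]=2  'aabbaaaabaaabababbaabaaaaba'
  #11 SA[11]=26  'aba'
  #12 SA[12]=21  'abaaaaba'
  #13 SA[13]=9  'abaaabababbaabaaaaba'
  #14 SA[14]=13  'abababbaabaaaaba'
  #15 SA[15]=15  'ababbaabaaaaba'
  #16 SA[16]=3  'abbaaaabaaabababbaabaaaaba'
  #17 SA[17]=17  'abbaabaaaaba'
  #18 SA[18]=27  'ba'
  #19 SA[19]=22  'baaaaba'
  #20 SA[20]=5  'baaaabaaabababbaabaaaaba'
  #21 SA[21]=10  'baaabababbaabaaaaba'
  #22 SA[22]=19  'baabaaaaba'
  #23 SA[23]=1  'baabbaaaabaaabababbaabaaaaba'
  #24 SA[24]=14  'bababbaabaaaaba'
  #25 SA[25]=16  'babbaabaaaaba'
  #26 SA[26]=4  'bbaaaabaaabababbaabaaaaba'
  #27 SA[27]=18  'bbaabaaaaba'
  #28 SA[28]=0  'bbaabbaaaabaaabababbaabaaaaba'

SA = [28, 23, 6, 24, 7, 11, 25, 20, 8, 12, 2, 26, 21, 9, 13, 15, 3, 17, 27, 22, 5, 10, 19, 1, 14, 16, 4, 18, 0]
rank  pair      lcp
   1  s[28:],s[23:]  1  'a'
   2  s[23:],s[6:]  6  'aaaaba'
   3  s[6:],s[24:]  3  'aaa'
   4  s[24:],s[7:]  5  'aaaba'
   5  s[7:],s[11:]  5  'aaaba'
   6  s[11:],s[25:]  2  'aa'
   7  s[25:],s[20:]  4  'aaba'
   8  s[20:],s[8:]  6  'aabaaa'
   9  s[8:],s[12:]  4  'aaba'
  10  s[12:],s[2:]  3  'aab'
  11  s[2:],s[26:]  1  'a'
  12  s[26:],s[21:]  3  'aba'
  13  s[21:],s[9:]  5  'abaaa'
  14  s[9:],s[13:]  3  'aba'
  15  s[13:],s[15:]  4  'abab'
  16  s[15:],s[3:]  2  'ab'
  17  s[3:],s[17:]  5  'abbaa'
  18  s[17:],s[27:]  0  ''
  19  s[27:],s[22:]  2  'ba'
  20  s[22:],s[5:]  7  'baaaaba'
  21  s[5:],s[10:]  4  'baaa'
  22  s[10:],s[19:]  3  'baa'
  23  s[19:],s[1:]  4  'baab'
  24  s[1:],s[14:]  2  'ba'
  25  s[14:],s[16:]  3  'bab'
  26  s[16:],s[4:]  1  'b'
  27  s[4:],s[18:]  4  'bbaa'
  28  s[18:],s[0:]  5  'bbaab'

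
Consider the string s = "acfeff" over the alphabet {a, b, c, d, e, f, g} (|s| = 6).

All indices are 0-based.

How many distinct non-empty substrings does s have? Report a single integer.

sorted suffixes:
  #0 SA[0]=0  'acfeff'
  #1 SA[1]=1  'cfeff'
  #2 SA[2]=3  'eff'
  #3 SA[3]=5  'f'
  #4 SA[4]=2  'feff'
  #5 SA[5]=4  'ff'

SA = [0, 1, 3, 5, 2, 4]
rank  pair      lcp
   1  s[0:],s[1:]  0  ''
   2  s[1:],s[3:]  0  ''
   3  s[3:],s[5:]  0  ''
   4  s[5:],s[2:]  1  'f'
   5  s[2:],s[4:]  1  'f'

n(n+1)/2 = 6·7/2 = 21
Σ LCP = 0 + 0 + 0 + 0 + 1 + 1 = 2
distinct = 21 − 2 = 19

19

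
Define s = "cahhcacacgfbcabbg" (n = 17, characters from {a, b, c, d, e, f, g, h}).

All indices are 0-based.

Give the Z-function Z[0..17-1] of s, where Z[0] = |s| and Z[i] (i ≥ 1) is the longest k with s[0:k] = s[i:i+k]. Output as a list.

[17, 0, 0, 0, 2, 0, 2, 0, 1, 0, 0, 0, 2, 0, 0, 0, 0]

Z[0]=17
i=1: fresh scan; Z[1]=0
i=2: fresh scan; Z[2]=0
i=3: fresh scan; Z[3]=0
i=4: fresh scan; Z[4]=2 grow→box=[4,6)
i=5: min(r-i=1, Z[1]=0)=0; Z[5]=0
i=6: fresh scan; Z[6]=2 grow→box=[6,8)
i=7: min(r-i=1, Z[1]=0)=0; Z[7]=0
i=8: fresh scan; Z[8]=1 grow→box=[8,9)
i=9: fresh scan; Z[9]=0
i=10: fresh scan; Z[10]=0
i=11: fresh scan; Z[11]=0
i=12: fresh scan; Z[12]=2 grow→box=[12,14)
i=13: min(r-i=1, Z[1]=0)=0; Z[13]=0
i=14: fresh scan; Z[14]=0
i=15: fresh scan; Z[15]=0
i=16: fresh scan; Z[16]=0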